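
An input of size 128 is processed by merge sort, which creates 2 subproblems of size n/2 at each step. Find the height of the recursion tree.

For divide and conquer with division factor 2:

Problem sizes at each level:
Level 0: 128
Level 1: 64
Level 2: 32
Level 3: 16
Level 4: 8
Level 5: 4
Level 6: 2
Level 7: 1

The root is level 0 and the size-1 base case is level 7 (the tree spans levels 0 through 7, i.e. 8 levels counting the root), so the depth is the number of divisions: log_2(128) = 7

The recursion tree depth is log_2(128) = 7. At each level, the problem size is divided by 2, so it takes 7 divisions to reduce to a base case of size 1. The algorithm makes 2 recursive calls at each level.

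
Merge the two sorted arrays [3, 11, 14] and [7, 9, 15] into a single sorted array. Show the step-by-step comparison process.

Merging process:

Compare 3 vs 7: take 3 from left. Merged: [3]
Compare 11 vs 7: take 7 from right. Merged: [3, 7]
Compare 11 vs 9: take 9 from right. Merged: [3, 7, 9]
Compare 11 vs 15: take 11 from left. Merged: [3, 7, 9, 11]
Compare 14 vs 15: take 14 from left. Merged: [3, 7, 9, 11, 14]
Append remaining from right: [15]. Merged: [3, 7, 9, 11, 14, 15]

Final merged array: [3, 7, 9, 11, 14, 15]
Total comparisons: 5

The merged array is [3, 7, 9, 11, 14, 15], requiring 5 comparisons. The merge step runs in O(n) time where n is the total number of elements.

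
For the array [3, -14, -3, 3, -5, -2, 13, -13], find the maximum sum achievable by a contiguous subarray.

Using Kadane's algorithm on [3, -14, -3, 3, -5, -2, 13, -13]:

Scanning through the array:
Position 1 (value -14): max_ending_here = -11, max_so_far = 3
Position 2 (value -3): max_ending_here = -3, max_so_far = 3
Position 3 (value 3): max_ending_here = 3, max_so_far = 3
Position 4 (value -5): max_ending_here = -2, max_so_far = 3
Position 5 (value -2): max_ending_here = -2, max_so_far = 3
Position 6 (value 13): max_ending_here = 13, max_so_far = 13
Position 7 (value -13): max_ending_here = 0, max_so_far = 13

Maximum subarray: [13]
Maximum sum: 13

The maximum subarray is [13] with sum 13. This subarray runs from index 6 to index 6.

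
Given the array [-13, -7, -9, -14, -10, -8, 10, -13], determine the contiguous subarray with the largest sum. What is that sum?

Using Kadane's algorithm on [-13, -7, -9, -14, -10, -8, 10, -13]:

Scanning through the array:
Position 1 (value -7): max_ending_here = -7, max_so_far = -7
Position 2 (value -9): max_ending_here = -9, max_so_far = -7
Position 3 (value -14): max_ending_here = -14, max_so_far = -7
Position 4 (value -10): max_ending_here = -10, max_so_far = -7
Position 5 (value -8): max_ending_here = -8, max_so_far = -7
Position 6 (value 10): max_ending_here = 10, max_so_far = 10
Position 7 (value -13): max_ending_here = -3, max_so_far = 10

Maximum subarray: [10]
Maximum sum: 10

The maximum subarray is [10] with sum 10. This subarray runs from index 6 to index 6.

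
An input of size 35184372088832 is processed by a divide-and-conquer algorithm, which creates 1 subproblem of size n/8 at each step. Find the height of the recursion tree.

For divide and conquer with division factor 8:

Problem sizes at each level:
Level 0: 35184372088832
Level 1: 4398046511104
Level 2: 549755813888
Level 3: 68719476736
Level 4: 8589934592
Level 5: 1073741824
Level 6: 134217728
Level 7: 16777216
Level 8: 2097152
Level 9: 262144
Level 10: 32768
Level 11: 4096
Level 12: 512
Level 13: 64
Level 14: 8
Level 15: 1

The root is level 0 and the size-1 base case is level 15 (the tree spans levels 0 through 15, i.e. 16 levels counting the root), so the depth is the number of divisions: log_8(35184372088832) = 15

The recursion tree depth is log_8(35184372088832) = 15. At each level, the problem size is divided by 8, so it takes 15 divisions to reduce to a base case of size 1. The algorithm makes 1 recursive call at each level.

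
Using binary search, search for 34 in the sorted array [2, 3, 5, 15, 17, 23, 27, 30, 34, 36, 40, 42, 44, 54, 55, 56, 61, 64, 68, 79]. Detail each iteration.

Binary search for 34 in [2, 3, 5, 15, 17, 23, 27, 30, 34, 36, 40, 42, 44, 54, 55, 56, 61, 64, 68, 79]:

lo=0, hi=19, mid=9, arr[mid]=36 -> 36 > 34, search left half
lo=0, hi=8, mid=4, arr[mid]=17 -> 17 < 34, search right half
lo=5, hi=8, mid=6, arr[mid]=27 -> 27 < 34, search right half
lo=7, hi=8, mid=7, arr[mid]=30 -> 30 < 34, search right half
lo=8, hi=8, mid=8, arr[mid]=34 -> Found target at index 8!

Binary search finds 34 at index 8 after 5 comparisons. The search repeatedly halves the search space by comparing with the middle element.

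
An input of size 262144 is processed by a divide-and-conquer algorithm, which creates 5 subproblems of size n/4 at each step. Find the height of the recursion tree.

For divide and conquer with division factor 4:

Problem sizes at each level:
Level 0: 262144
Level 1: 65536
Level 2: 16384
Level 3: 4096
Level 4: 1024
Level 5: 256
Level 6: 64
Level 7: 16
Level 8: 4
Level 9: 1

The root is level 0 and the size-1 base case is level 9 (the tree spans levels 0 through 9, i.e. 10 levels counting the root), so the depth is the number of divisions: log_4(262144) = 9

The recursion tree depth is log_4(262144) = 9. At each level, the problem size is divided by 4, so it takes 9 divisions to reduce to a base case of size 1. The algorithm makes 5 recursive calls at each level.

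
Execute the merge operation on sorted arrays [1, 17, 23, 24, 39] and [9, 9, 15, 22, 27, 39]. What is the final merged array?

Merging process:

Compare 1 vs 9: take 1 from left. Merged: [1]
Compare 17 vs 9: take 9 from right. Merged: [1, 9]
Compare 17 vs 9: take 9 from right. Merged: [1, 9, 9]
Compare 17 vs 15: take 15 from right. Merged: [1, 9, 9, 15]
Compare 17 vs 22: take 17 from left. Merged: [1, 9, 9, 15, 17]
Compare 23 vs 22: take 22 from right. Merged: [1, 9, 9, 15, 17, 22]
Compare 23 vs 27: take 23 from left. Merged: [1, 9, 9, 15, 17, 22, 23]
Compare 24 vs 27: take 24 from left. Merged: [1, 9, 9, 15, 17, 22, 23, 24]
Compare 39 vs 27: take 27 from right. Merged: [1, 9, 9, 15, 17, 22, 23, 24, 27]
Compare 39 vs 39: take 39 from left. Merged: [1, 9, 9, 15, 17, 22, 23, 24, 27, 39]
Append remaining from right: [39]. Merged: [1, 9, 9, 15, 17, 22, 23, 24, 27, 39, 39]

Final merged array: [1, 9, 9, 15, 17, 22, 23, 24, 27, 39, 39]
Total comparisons: 10

The merged array is [1, 9, 9, 15, 17, 22, 23, 24, 27, 39, 39], requiring 10 comparisons. The merge step runs in O(n) time where n is the total number of elements.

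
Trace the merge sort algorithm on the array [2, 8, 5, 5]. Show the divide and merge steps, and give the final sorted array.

Merge sort trace:

Split: [2, 8, 5, 5] -> [2, 8] and [5, 5]
  Split: [2, 8] -> [2] and [8]
  Merge: [2] + [8] -> [2, 8]
  Split: [5, 5] -> [5] and [5]
  Merge: [5] + [5] -> [5, 5]
Merge: [2, 8] + [5, 5] -> [2, 5, 5, 8]

Final sorted array: [2, 5, 5, 8]

The merge sort proceeds by recursively splitting the array and merging sorted halves.
After all merges, the sorted array is [2, 5, 5, 8].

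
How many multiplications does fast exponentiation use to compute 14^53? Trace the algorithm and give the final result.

Computing 14^53 by squaring (build up from 14^1; each line after the first costs one multiplication):

14^1 = 14
14^2 = (14^1)^2 = 14^2 = 196
14^3 = 14 * 14^2 = 14 * 196 = 2744
14^6 = (14^3)^2 = 2744^2 = 7529536
14^12 = (14^6)^2 = 7529536^2 = 56693912375296
14^13 = 14 * 14^12 = 14 * 56693912375296 = 793714773254144
14^26 = (14^13)^2 = 793714773254144^2 = 629983141281877223603213172736
14^52 = (14^26)^2 = 629983141281877223603213172736^2 = 396878758299381678483277913691857524931552116018231373725696
14^53 = 14 * 14^52 = 14 * 396878758299381678483277913691857524931552116018231373725696 = 5556302616191343498765890791686005349041729624255239232159744

Result: 5556302616191343498765890791686005349041729624255239232159744
Multiplications needed: 8 (8 lines after 14^1)

14^53 = 5556302616191343498765890791686005349041729624255239232159744. Using exponentiation by squaring, this requires 8 multiplications. The key idea: if the exponent is even, square the half-power; if odd, multiply by the base once.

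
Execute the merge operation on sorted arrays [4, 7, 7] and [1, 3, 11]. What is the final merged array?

Merging process:

Compare 4 vs 1: take 1 from right. Merged: [1]
Compare 4 vs 3: take 3 from right. Merged: [1, 3]
Compare 4 vs 11: take 4 from left. Merged: [1, 3, 4]
Compare 7 vs 11: take 7 from left. Merged: [1, 3, 4, 7]
Compare 7 vs 11: take 7 from left. Merged: [1, 3, 4, 7, 7]
Append remaining from right: [11]. Merged: [1, 3, 4, 7, 7, 11]

Final merged array: [1, 3, 4, 7, 7, 11]
Total comparisons: 5

The merged array is [1, 3, 4, 7, 7, 11], requiring 5 comparisons. The merge step runs in O(n) time where n is the total number of elements.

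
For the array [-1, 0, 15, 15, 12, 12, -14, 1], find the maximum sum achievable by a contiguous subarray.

Using Kadane's algorithm on [-1, 0, 15, 15, 12, 12, -14, 1]:

Scanning through the array:
Position 1 (value 0): max_ending_here = 0, max_so_far = 0
Position 2 (value 15): max_ending_here = 15, max_so_far = 15
Position 3 (value 15): max_ending_here = 30, max_so_far = 30
Position 4 (value 12): max_ending_here = 42, max_so_far = 42
Position 5 (value 12): max_ending_here = 54, max_so_far = 54
Position 6 (value -14): max_ending_here = 40, max_so_far = 54
Position 7 (value 1): max_ending_here = 41, max_so_far = 54

Maximum subarray: [0, 15, 15, 12, 12]
Maximum sum: 54

The maximum subarray is [0, 15, 15, 12, 12] with sum 54. This subarray runs from index 1 to index 5.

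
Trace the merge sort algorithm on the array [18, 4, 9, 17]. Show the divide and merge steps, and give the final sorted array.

Merge sort trace:

Split: [18, 4, 9, 17] -> [18, 4] and [9, 17]
  Split: [18, 4] -> [18] and [4]
  Merge: [18] + [4] -> [4, 18]
  Split: [9, 17] -> [9] and [17]
  Merge: [9] + [17] -> [9, 17]
Merge: [4, 18] + [9, 17] -> [4, 9, 17, 18]

Final sorted array: [4, 9, 17, 18]

The merge sort proceeds by recursively splitting the array and merging sorted halves.
After all merges, the sorted array is [4, 9, 17, 18].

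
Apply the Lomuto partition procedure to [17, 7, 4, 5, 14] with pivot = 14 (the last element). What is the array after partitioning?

Lomuto partition with pivot = 14:

Initial array: [17, 7, 4, 5, 14]

arr[0]=17 > 14: no swap
arr[1]=7 <= 14: swap with position 0, array becomes [7, 17, 4, 5, 14]
arr[2]=4 <= 14: swap with position 1, array becomes [7, 4, 17, 5, 14]
arr[3]=5 <= 14: swap with position 2, array becomes [7, 4, 5, 17, 14]

Place pivot at position 3: [7, 4, 5, 14, 17]
Pivot position: 3

After partitioning with pivot 14, the array becomes [7, 4, 5, 14, 17]. The pivot is placed at index 3. All elements to the left of the pivot are <= 14, and all elements to the right are > 14.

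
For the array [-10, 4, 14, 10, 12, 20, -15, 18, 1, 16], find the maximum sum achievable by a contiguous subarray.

Using Kadane's algorithm on [-10, 4, 14, 10, 12, 20, -15, 18, 1, 16]:

Scanning through the array:
Position 1 (value 4): max_ending_here = 4, max_so_far = 4
Position 2 (value 14): max_ending_here = 18, max_so_far = 18
Position 3 (value 10): max_ending_here = 28, max_so_far = 28
Position 4 (value 12): max_ending_here = 40, max_so_far = 40
Position 5 (value 20): max_ending_here = 60, max_so_far = 60
Position 6 (value -15): max_ending_here = 45, max_so_far = 60
Position 7 (value 18): max_ending_here = 63, max_so_far = 63
Position 8 (value 1): max_ending_here = 64, max_so_far = 64
Position 9 (value 16): max_ending_here = 80, max_so_far = 80

Maximum subarray: [4, 14, 10, 12, 20, -15, 18, 1, 16]
Maximum sum: 80

The maximum subarray is [4, 14, 10, 12, 20, -15, 18, 1, 16] with sum 80. This subarray runs from index 1 to index 9.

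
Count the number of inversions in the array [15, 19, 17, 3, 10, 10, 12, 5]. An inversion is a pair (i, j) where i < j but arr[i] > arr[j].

Finding inversions in [15, 19, 17, 3, 10, 10, 12, 5]:

(0, 3): arr[0]=15 > arr[3]=3
(0, 4): arr[0]=15 > arr[4]=10
(0, 5): arr[0]=15 > arr[5]=10
(0, 6): arr[0]=15 > arr[6]=12
(0, 7): arr[0]=15 > arr[7]=5
(1, 2): arr[1]=19 > arr[2]=17
(1, 3): arr[1]=19 > arr[3]=3
(1, 4): arr[1]=19 > arr[4]=10
(1, 5): arr[1]=19 > arr[5]=10
(1, 6): arr[1]=19 > arr[6]=12
(1, 7): arr[1]=19 > arr[7]=5
(2, 3): arr[2]=17 > arr[3]=3
(2, 4): arr[2]=17 > arr[4]=10
(2, 5): arr[2]=17 > arr[5]=10
(2, 6): arr[2]=17 > arr[6]=12
(2, 7): arr[2]=17 > arr[7]=5
(4, 7): arr[4]=10 > arr[7]=5
(5, 7): arr[5]=10 > arr[7]=5
(6, 7): arr[6]=12 > arr[7]=5

Total inversions: 19

The array has 19 inversion(s): (0,3), (0,4), (0,5), (0,6), (0,7), (1,2), (1,3), (1,4), (1,5), (1,6), (1,7), (2,3), (2,4), (2,5), (2,6), (2,7), (4,7), (5,7), (6,7). Each pair (i,j) satisfies i < j and arr[i] > arr[j].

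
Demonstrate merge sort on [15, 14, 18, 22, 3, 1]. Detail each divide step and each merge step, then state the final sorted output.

Merge sort trace:

Split: [15, 14, 18, 22, 3, 1] -> [15, 14, 18] and [22, 3, 1]
  Split: [15, 14, 18] -> [15] and [14, 18]
    Split: [14, 18] -> [14] and [18]
    Merge: [14] + [18] -> [14, 18]
  Merge: [15] + [14, 18] -> [14, 15, 18]
  Split: [22, 3, 1] -> [22] and [3, 1]
    Split: [3, 1] -> [3] and [1]
    Merge: [3] + [1] -> [1, 3]
  Merge: [22] + [1, 3] -> [1, 3, 22]
Merge: [14, 15, 18] + [1, 3, 22] -> [1, 3, 14, 15, 18, 22]

Final sorted array: [1, 3, 14, 15, 18, 22]

The merge sort proceeds by recursively splitting the array and merging sorted halves.
After all merges, the sorted array is [1, 3, 14, 15, 18, 22].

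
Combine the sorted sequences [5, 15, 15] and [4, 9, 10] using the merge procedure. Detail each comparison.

Merging process:

Compare 5 vs 4: take 4 from right. Merged: [4]
Compare 5 vs 9: take 5 from left. Merged: [4, 5]
Compare 15 vs 9: take 9 from right. Merged: [4, 5, 9]
Compare 15 vs 10: take 10 from right. Merged: [4, 5, 9, 10]
Append remaining from left: [15, 15]. Merged: [4, 5, 9, 10, 15, 15]

Final merged array: [4, 5, 9, 10, 15, 15]
Total comparisons: 4

The merged array is [4, 5, 9, 10, 15, 15], requiring 4 comparisons. The merge step runs in O(n) time where n is the total number of elements.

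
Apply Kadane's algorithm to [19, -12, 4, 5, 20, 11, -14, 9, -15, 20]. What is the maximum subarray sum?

Using Kadane's algorithm on [19, -12, 4, 5, 20, 11, -14, 9, -15, 20]:

Scanning through the array:
Position 1 (value -12): max_ending_here = 7, max_so_far = 19
Position 2 (value 4): max_ending_here = 11, max_so_far = 19
Position 3 (value 5): max_ending_here = 16, max_so_far = 19
Position 4 (value 20): max_ending_here = 36, max_so_far = 36
Position 5 (value 11): max_ending_here = 47, max_so_far = 47
Position 6 (value -14): max_ending_here = 33, max_so_far = 47
Position 7 (value 9): max_ending_here = 42, max_so_far = 47
Position 8 (value -15): max_ending_here = 27, max_so_far = 47
Position 9 (value 20): max_ending_here = 47, max_so_far = 47

Maximum subarray: [19, -12, 4, 5, 20, 11]
Maximum sum: 47

The maximum subarray is [19, -12, 4, 5, 20, 11] with sum 47. This subarray runs from index 0 to index 5.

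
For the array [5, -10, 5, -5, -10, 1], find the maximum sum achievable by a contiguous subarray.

Using Kadane's algorithm on [5, -10, 5, -5, -10, 1]:

Scanning through the array:
Position 1 (value -10): max_ending_here = -5, max_so_far = 5
Position 2 (value 5): max_ending_here = 5, max_so_far = 5
Position 3 (value -5): max_ending_here = 0, max_so_far = 5
Position 4 (value -10): max_ending_here = -10, max_so_far = 5
Position 5 (value 1): max_ending_here = 1, max_so_far = 5

Maximum subarray: [5]
Maximum sum: 5

The maximum subarray is [5] with sum 5. This subarray runs from index 0 to index 0.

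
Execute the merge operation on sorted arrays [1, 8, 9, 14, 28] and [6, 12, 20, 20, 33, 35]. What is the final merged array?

Merging process:

Compare 1 vs 6: take 1 from left. Merged: [1]
Compare 8 vs 6: take 6 from right. Merged: [1, 6]
Compare 8 vs 12: take 8 from left. Merged: [1, 6, 8]
Compare 9 vs 12: take 9 from left. Merged: [1, 6, 8, 9]
Compare 14 vs 12: take 12 from right. Merged: [1, 6, 8, 9, 12]
Compare 14 vs 20: take 14 from left. Merged: [1, 6, 8, 9, 12, 14]
Compare 28 vs 20: take 20 from right. Merged: [1, 6, 8, 9, 12, 14, 20]
Compare 28 vs 20: take 20 from right. Merged: [1, 6, 8, 9, 12, 14, 20, 20]
Compare 28 vs 33: take 28 from left. Merged: [1, 6, 8, 9, 12, 14, 20, 20, 28]
Append remaining from right: [33, 35]. Merged: [1, 6, 8, 9, 12, 14, 20, 20, 28, 33, 35]

Final merged array: [1, 6, 8, 9, 12, 14, 20, 20, 28, 33, 35]
Total comparisons: 9

The merged array is [1, 6, 8, 9, 12, 14, 20, 20, 28, 33, 35], requiring 9 comparisons. The merge step runs in O(n) time where n is the total number of elements.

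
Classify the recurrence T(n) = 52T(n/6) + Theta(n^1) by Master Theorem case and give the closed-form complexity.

Master Theorem for T(n) = 52T(n/6) + O(n^1):

a = 52, b = 6, c = 1
log_b(a) = log_6(52) = 2.2052

Case 1: c = 1 < log_6(52) = 2.2052
T(n) = O(n^(log_6 52))

For T(n) = 52T(n/6) + O(n^1): log_6(52) = 2.2052. This is Case 1 of the Master Theorem (c < log_b(a), work dominated by leaves), giving O(n^(log_6 52)).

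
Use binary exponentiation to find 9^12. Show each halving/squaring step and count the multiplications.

Computing 9^12 by squaring (build up from 9^1; each line after the first costs one multiplication):

9^1 = 9
9^2 = (9^1)^2 = 9^2 = 81
9^3 = 9 * 9^2 = 9 * 81 = 729
9^6 = (9^3)^2 = 729^2 = 531441
9^12 = (9^6)^2 = 531441^2 = 282429536481

Result: 282429536481
Multiplications needed: 4 (4 lines after 9^1)

9^12 = 282429536481. Using exponentiation by squaring, this requires 4 multiplications. The key idea: if the exponent is even, square the half-power; if odd, multiply by the base once.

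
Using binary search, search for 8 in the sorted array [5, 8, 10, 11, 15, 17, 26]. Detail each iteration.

Binary search for 8 in [5, 8, 10, 11, 15, 17, 26]:

lo=0, hi=6, mid=3, arr[mid]=11 -> 11 > 8, search left half
lo=0, hi=2, mid=1, arr[mid]=8 -> Found target at index 1!

Binary search finds 8 at index 1 after 2 comparisons. The search repeatedly halves the search space by comparing with the middle element.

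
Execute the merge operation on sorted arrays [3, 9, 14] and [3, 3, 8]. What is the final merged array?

Merging process:

Compare 3 vs 3: take 3 from left. Merged: [3]
Compare 9 vs 3: take 3 from right. Merged: [3, 3]
Compare 9 vs 3: take 3 from right. Merged: [3, 3, 3]
Compare 9 vs 8: take 8 from right. Merged: [3, 3, 3, 8]
Append remaining from left: [9, 14]. Merged: [3, 3, 3, 8, 9, 14]

Final merged array: [3, 3, 3, 8, 9, 14]
Total comparisons: 4

The merged array is [3, 3, 3, 8, 9, 14], requiring 4 comparisons. The merge step runs in O(n) time where n is the total number of elements.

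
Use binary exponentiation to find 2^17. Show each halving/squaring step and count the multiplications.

Computing 2^17 by squaring (build up from 2^1; each line after the first costs one multiplication):

2^1 = 2
2^2 = (2^1)^2 = 2^2 = 4
2^4 = (2^2)^2 = 4^2 = 16
2^8 = (2^4)^2 = 16^2 = 256
2^16 = (2^8)^2 = 256^2 = 65536
2^17 = 2 * 2^16 = 2 * 65536 = 131072

Result: 131072
Multiplications needed: 5 (5 lines after 2^1)

2^17 = 131072. Using exponentiation by squaring, this requires 5 multiplications. The key idea: if the exponent is even, square the half-power; if odd, multiply by the base once.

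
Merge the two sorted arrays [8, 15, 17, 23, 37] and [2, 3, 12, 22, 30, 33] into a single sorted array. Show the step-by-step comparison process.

Merging process:

Compare 8 vs 2: take 2 from right. Merged: [2]
Compare 8 vs 3: take 3 from right. Merged: [2, 3]
Compare 8 vs 12: take 8 from left. Merged: [2, 3, 8]
Compare 15 vs 12: take 12 from right. Merged: [2, 3, 8, 12]
Compare 15 vs 22: take 15 from left. Merged: [2, 3, 8, 12, 15]
Compare 17 vs 22: take 17 from left. Merged: [2, 3, 8, 12, 15, 17]
Compare 23 vs 22: take 22 from right. Merged: [2, 3, 8, 12, 15, 17, 22]
Compare 23 vs 30: take 23 from left. Merged: [2, 3, 8, 12, 15, 17, 22, 23]
Compare 37 vs 30: take 30 from right. Merged: [2, 3, 8, 12, 15, 17, 22, 23, 30]
Compare 37 vs 33: take 33 from right. Merged: [2, 3, 8, 12, 15, 17, 22, 23, 30, 33]
Append remaining from left: [37]. Merged: [2, 3, 8, 12, 15, 17, 22, 23, 30, 33, 37]

Final merged array: [2, 3, 8, 12, 15, 17, 22, 23, 30, 33, 37]
Total comparisons: 10

The merged array is [2, 3, 8, 12, 15, 17, 22, 23, 30, 33, 37], requiring 10 comparisons. The merge step runs in O(n) time where n is the total number of elements.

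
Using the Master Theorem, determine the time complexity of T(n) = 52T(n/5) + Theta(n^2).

Master Theorem for T(n) = 52T(n/5) + O(n^2):

a = 52, b = 5, c = 2
log_b(a) = log_5(52) = 2.4550

Case 1: c = 2 < log_5(52) = 2.4550
T(n) = O(n^(log_5 52))

For T(n) = 52T(n/5) + O(n^2): log_5(52) = 2.4550. This is Case 1 of the Master Theorem (c < log_b(a), work dominated by leaves), giving O(n^(log_5 52)).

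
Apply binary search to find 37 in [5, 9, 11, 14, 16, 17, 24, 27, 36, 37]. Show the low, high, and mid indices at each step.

Binary search for 37 in [5, 9, 11, 14, 16, 17, 24, 27, 36, 37]:

lo=0, hi=9, mid=4, arr[mid]=16 -> 16 < 37, search right half
lo=5, hi=9, mid=7, arr[mid]=27 -> 27 < 37, search right half
lo=8, hi=9, mid=8, arr[mid]=36 -> 36 < 37, search right half
lo=9, hi=9, mid=9, arr[mid]=37 -> Found target at index 9!

Binary search finds 37 at index 9 after 4 comparisons. The search repeatedly halves the search space by comparing with the middle element.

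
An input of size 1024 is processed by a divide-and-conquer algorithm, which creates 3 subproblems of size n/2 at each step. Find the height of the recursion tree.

For divide and conquer with division factor 2:

Problem sizes at each level:
Level 0: 1024
Level 1: 512
Level 2: 256
Level 3: 128
Level 4: 64
Level 5: 32
Level 6: 16
Level 7: 8
Level 8: 4
Level 9: 2
Level 10: 1

The root is level 0 and the size-1 base case is level 10 (the tree spans levels 0 through 10, i.e. 11 levels counting the root), so the depth is the number of divisions: log_2(1024) = 10

The recursion tree depth is log_2(1024) = 10. At each level, the problem size is divided by 2, so it takes 10 divisions to reduce to a base case of size 1. The algorithm makes 3 recursive calls at each level.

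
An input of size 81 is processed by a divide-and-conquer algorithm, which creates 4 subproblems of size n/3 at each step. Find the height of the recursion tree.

For divide and conquer with division factor 3:

Problem sizes at each level:
Level 0: 81
Level 1: 27
Level 2: 9
Level 3: 3
Level 4: 1

The root is level 0 and the size-1 base case is level 4 (the tree spans levels 0 through 4, i.e. 5 levels counting the root), so the depth is the number of divisions: log_3(81) = 4

The recursion tree depth is log_3(81) = 4. At each level, the problem size is divided by 3, so it takes 4 divisions to reduce to a base case of size 1. The algorithm makes 4 recursive calls at each level.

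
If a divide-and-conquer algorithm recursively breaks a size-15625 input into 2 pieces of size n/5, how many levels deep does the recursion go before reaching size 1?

For divide and conquer with division factor 5:

Problem sizes at each level:
Level 0: 15625
Level 1: 3125
Level 2: 625
Level 3: 125
Level 4: 25
Level 5: 5
Level 6: 1

The root is level 0 and the size-1 base case is level 6 (the tree spans levels 0 through 6, i.e. 7 levels counting the root), so the depth is the number of divisions: log_5(15625) = 6

The recursion tree depth is log_5(15625) = 6. At each level, the problem size is divided by 5, so it takes 6 divisions to reduce to a base case of size 1. The algorithm makes 2 recursive calls at each level.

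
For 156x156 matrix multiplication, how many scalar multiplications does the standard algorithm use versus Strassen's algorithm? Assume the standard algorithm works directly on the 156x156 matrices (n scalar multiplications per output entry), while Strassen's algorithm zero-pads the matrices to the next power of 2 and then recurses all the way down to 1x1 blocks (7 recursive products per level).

Matrix multiplication for 156x156 matrices:

Strassen's algorithm requires power-of-2 dimensions. Pad 156x156 to 256x256 (next power of 2).

Standard algorithm: 156^3 = 3796416 multiplications
Strassen's algorithm: 7^(log2(256)) = 7^8 = 5764801 multiplications
Difference: 3796416 - 5764801 = -1968385 (Strassen uses MORE here due to padding overhead — for small or just-over-power-of-2 n, padding can outweigh the per-level savings)

Standard: 3796416 multiplications (156^3). Strassen: 5764801 multiplications (7^8, after padding to 256x256). Strassen reduces 8 recursive multiplications to 7 at each level.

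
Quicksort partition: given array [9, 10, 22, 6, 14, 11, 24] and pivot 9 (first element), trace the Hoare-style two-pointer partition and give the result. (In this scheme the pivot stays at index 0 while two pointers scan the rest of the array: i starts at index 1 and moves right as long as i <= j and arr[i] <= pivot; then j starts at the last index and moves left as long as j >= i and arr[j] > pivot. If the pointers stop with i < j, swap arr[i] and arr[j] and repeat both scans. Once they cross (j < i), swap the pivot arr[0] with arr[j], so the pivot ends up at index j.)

Hoare-style two-pointer partition with pivot = 9:

Initial array: [9, 10, 22, 6, 14, 11, 24]

Pointers start at i = 1, j = 6.
i stops at index 1 (arr[1]=10 > 9), j stops at index 3 (arr[3]=6 <= 9): swap arr[1] and arr[3], array becomes [9, 6, 22, 10, 14, 11, 24]
i ends at 2, j ends at 1: the pointers have crossed (j < i), so scanning stops.

Swap pivot arr[0] with arr[1] to place pivot at position 1: [6, 9, 22, 10, 14, 11, 24]
Pivot position: 1

After partitioning with pivot 9, the array becomes [6, 9, 22, 10, 14, 11, 24]. The pivot is placed at index 1. All elements to the left of the pivot are <= 9, and all elements to the right are > 9.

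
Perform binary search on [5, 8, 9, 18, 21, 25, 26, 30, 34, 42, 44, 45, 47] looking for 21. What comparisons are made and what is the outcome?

Binary search for 21 in [5, 8, 9, 18, 21, 25, 26, 30, 34, 42, 44, 45, 47]:

lo=0, hi=12, mid=6, arr[mid]=26 -> 26 > 21, search left half
lo=0, hi=5, mid=2, arr[mid]=9 -> 9 < 21, search right half
lo=3, hi=5, mid=4, arr[mid]=21 -> Found target at index 4!

Binary search finds 21 at index 4 after 3 comparisons. The search repeatedly halves the search space by comparing with the middle element.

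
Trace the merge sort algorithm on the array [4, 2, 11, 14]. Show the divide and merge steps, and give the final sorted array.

Merge sort trace:

Split: [4, 2, 11, 14] -> [4, 2] and [11, 14]
  Split: [4, 2] -> [4] and [2]
  Merge: [4] + [2] -> [2, 4]
  Split: [11, 14] -> [11] and [14]
  Merge: [11] + [14] -> [11, 14]
Merge: [2, 4] + [11, 14] -> [2, 4, 11, 14]

Final sorted array: [2, 4, 11, 14]

The merge sort proceeds by recursively splitting the array and merging sorted halves.
After all merges, the sorted array is [2, 4, 11, 14].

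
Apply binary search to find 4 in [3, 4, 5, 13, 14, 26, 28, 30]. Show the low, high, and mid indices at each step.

Binary search for 4 in [3, 4, 5, 13, 14, 26, 28, 30]:

lo=0, hi=7, mid=3, arr[mid]=13 -> 13 > 4, search left half
lo=0, hi=2, mid=1, arr[mid]=4 -> Found target at index 1!

Binary search finds 4 at index 1 after 2 comparisons. The search repeatedly halves the search space by comparing with the middle element.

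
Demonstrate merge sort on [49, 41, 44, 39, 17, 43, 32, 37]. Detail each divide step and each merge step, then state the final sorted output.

Merge sort trace:

Split: [49, 41, 44, 39, 17, 43, 32, 37] -> [49, 41, 44, 39] and [17, 43, 32, 37]
  Split: [49, 41, 44, 39] -> [49, 41] and [44, 39]
    Split: [49, 41] -> [49] and [41]
    Merge: [49] + [41] -> [41, 49]
    Split: [44, 39] -> [44] and [39]
    Merge: [44] + [39] -> [39, 44]
  Merge: [41, 49] + [39, 44] -> [39, 41, 44, 49]
  Split: [17, 43, 32, 37] -> [17, 43] and [32, 37]
    Split: [17, 43] -> [17] and [43]
    Merge: [17] + [43] -> [17, 43]
    Split: [32, 37] -> [32] and [37]
    Merge: [32] + [37] -> [32, 37]
  Merge: [17, 43] + [32, 37] -> [17, 32, 37, 43]
Merge: [39, 41, 44, 49] + [17, 32, 37, 43] -> [17, 32, 37, 39, 41, 43, 44, 49]

Final sorted array: [17, 32, 37, 39, 41, 43, 44, 49]

The merge sort proceeds by recursively splitting the array and merging sorted halves.
After all merges, the sorted array is [17, 32, 37, 39, 41, 43, 44, 49].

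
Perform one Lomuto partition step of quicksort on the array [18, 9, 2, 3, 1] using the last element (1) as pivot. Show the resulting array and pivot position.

Lomuto partition with pivot = 1:

Initial array: [18, 9, 2, 3, 1]

arr[0]=18 > 1: no swap
arr[1]=9 > 1: no swap
arr[2]=2 > 1: no swap
arr[3]=3 > 1: no swap

Place pivot at position 0: [1, 9, 2, 3, 18]
Pivot position: 0

After partitioning with pivot 1, the array becomes [1, 9, 2, 3, 18]. The pivot is placed at index 0. All elements to the left of the pivot are <= 1, and all elements to the right are > 1.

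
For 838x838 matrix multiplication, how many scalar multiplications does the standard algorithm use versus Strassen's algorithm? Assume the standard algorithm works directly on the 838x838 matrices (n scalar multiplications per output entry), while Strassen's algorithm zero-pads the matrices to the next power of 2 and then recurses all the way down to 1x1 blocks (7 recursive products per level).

Matrix multiplication for 838x838 matrices:

Strassen's algorithm requires power-of-2 dimensions. Pad 838x838 to 1024x1024 (next power of 2).

Standard algorithm: 838^3 = 588480472 multiplications
Strassen's algorithm: 7^(log2(1024)) = 7^10 = 282475249 multiplications
Savings: 588480472 - 282475249 = 306005223 multiplications

Standard: 588480472 multiplications (838^3). Strassen: 282475249 multiplications (7^10, after padding to 1024x1024). Strassen reduces 8 recursive multiplications to 7 at each level.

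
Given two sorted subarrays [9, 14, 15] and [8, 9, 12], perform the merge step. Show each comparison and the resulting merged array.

Merging process:

Compare 9 vs 8: take 8 from right. Merged: [8]
Compare 9 vs 9: take 9 from left. Merged: [8, 9]
Compare 14 vs 9: take 9 from right. Merged: [8, 9, 9]
Compare 14 vs 12: take 12 from right. Merged: [8, 9, 9, 12]
Append remaining from left: [14, 15]. Merged: [8, 9, 9, 12, 14, 15]

Final merged array: [8, 9, 9, 12, 14, 15]
Total comparisons: 4

The merged array is [8, 9, 9, 12, 14, 15], requiring 4 comparisons. The merge step runs in O(n) time where n is the total number of elements.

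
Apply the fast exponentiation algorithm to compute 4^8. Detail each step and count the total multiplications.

Computing 4^8 by squaring (build up from 4^1; each line after the first costs one multiplication):

4^1 = 4
4^2 = (4^1)^2 = 4^2 = 16
4^4 = (4^2)^2 = 16^2 = 256
4^8 = (4^4)^2 = 256^2 = 65536

Result: 65536
Multiplications needed: 3 (3 lines after 4^1)

4^8 = 65536. Using exponentiation by squaring, this requires 3 multiplications. The key idea: if the exponent is even, square the half-power; if odd, multiply by the base once.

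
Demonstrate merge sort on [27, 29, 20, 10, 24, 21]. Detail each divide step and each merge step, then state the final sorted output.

Merge sort trace:

Split: [27, 29, 20, 10, 24, 21] -> [27, 29, 20] and [10, 24, 21]
  Split: [27, 29, 20] -> [27] and [29, 20]
    Split: [29, 20] -> [29] and [20]
    Merge: [29] + [20] -> [20, 29]
  Merge: [27] + [20, 29] -> [20, 27, 29]
  Split: [10, 24, 21] -> [10] and [24, 21]
    Split: [24, 21] -> [24] and [21]
    Merge: [24] + [21] -> [21, 24]
  Merge: [10] + [21, 24] -> [10, 21, 24]
Merge: [20, 27, 29] + [10, 21, 24] -> [10, 20, 21, 24, 27, 29]

Final sorted array: [10, 20, 21, 24, 27, 29]

The merge sort proceeds by recursively splitting the array and merging sorted halves.
After all merges, the sorted array is [10, 20, 21, 24, 27, 29].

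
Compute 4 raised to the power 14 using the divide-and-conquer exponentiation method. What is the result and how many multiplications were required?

Computing 4^14 by squaring (build up from 4^1; each line after the first costs one multiplication):

4^1 = 4
4^2 = (4^1)^2 = 4^2 = 16
4^3 = 4 * 4^2 = 4 * 16 = 64
4^6 = (4^3)^2 = 64^2 = 4096
4^7 = 4 * 4^6 = 4 * 4096 = 16384
4^14 = (4^7)^2 = 16384^2 = 268435456

Result: 268435456
Multiplications needed: 5 (5 lines after 4^1)

4^14 = 268435456. Using exponentiation by squaring, this requires 5 multiplications. The key idea: if the exponent is even, square the half-power; if odd, multiply by the base once.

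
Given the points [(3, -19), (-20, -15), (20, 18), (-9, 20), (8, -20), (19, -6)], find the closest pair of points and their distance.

Computing all pairwise distances among 6 points:

d((3, -19), (-20, -15)) = 23.3452
d((3, -19), (20, 18)) = 40.7185
d((3, -19), (-9, 20)) = 40.8044
d((3, -19), (8, -20)) = 5.099 <-- minimum
d((3, -19), (19, -6)) = 20.6155
d((-20, -15), (20, 18)) = 51.8556
d((-20, -15), (-9, 20)) = 36.6879
d((-20, -15), (8, -20)) = 28.4429
d((-20, -15), (19, -6)) = 40.025
d((20, 18), (-9, 20)) = 29.0689
d((20, 18), (8, -20)) = 39.8497
d((20, 18), (19, -6)) = 24.0208
d((-9, 20), (8, -20)) = 43.4626
d((-9, 20), (19, -6)) = 38.2099
d((8, -20), (19, -6)) = 17.8045

Closest pair: (3, -19) and (8, -20) with distance 5.099

The closest pair is (3, -19) and (8, -20) with Euclidean distance 5.099. For 6 points, brute-force pairwise comparison is shown above. For large n, the divide-and-conquer algorithm (sort by x, recurse on halves, check the dividing strip) achieves O(n log n).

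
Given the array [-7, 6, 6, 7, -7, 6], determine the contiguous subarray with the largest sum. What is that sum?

Using Kadane's algorithm on [-7, 6, 6, 7, -7, 6]:

Scanning through the array:
Position 1 (value 6): max_ending_here = 6, max_so_far = 6
Position 2 (value 6): max_ending_here = 12, max_so_far = 12
Position 3 (value 7): max_ending_here = 19, max_so_far = 19
Position 4 (value -7): max_ending_here = 12, max_so_far = 19
Position 5 (value 6): max_ending_here = 18, max_so_far = 19

Maximum subarray: [6, 6, 7]
Maximum sum: 19

The maximum subarray is [6, 6, 7] with sum 19. This subarray runs from index 1 to index 3.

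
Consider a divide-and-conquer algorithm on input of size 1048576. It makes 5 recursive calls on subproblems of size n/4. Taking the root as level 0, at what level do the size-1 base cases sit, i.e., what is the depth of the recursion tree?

For divide and conquer with division factor 4:

Problem sizes at each level:
Level 0: 1048576
Level 1: 262144
Level 2: 65536
Level 3: 16384
Level 4: 4096
Level 5: 1024
Level 6: 256
Level 7: 64
Level 8: 16
Level 9: 4
Level 10: 1

The root is level 0 and the size-1 base case is level 10 (the tree spans levels 0 through 10, i.e. 11 levels counting the root), so the depth is the number of divisions: log_4(1048576) = 10

The recursion tree depth is log_4(1048576) = 10. At each level, the problem size is divided by 4, so it takes 10 divisions to reduce to a base case of size 1. The algorithm makes 5 recursive calls at each level.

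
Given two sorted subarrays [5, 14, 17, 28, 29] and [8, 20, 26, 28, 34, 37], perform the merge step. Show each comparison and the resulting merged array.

Merging process:

Compare 5 vs 8: take 5 from left. Merged: [5]
Compare 14 vs 8: take 8 from right. Merged: [5, 8]
Compare 14 vs 20: take 14 from left. Merged: [5, 8, 14]
Compare 17 vs 20: take 17 from left. Merged: [5, 8, 14, 17]
Compare 28 vs 20: take 20 from right. Merged: [5, 8, 14, 17, 20]
Compare 28 vs 26: take 26 from right. Merged: [5, 8, 14, 17, 20, 26]
Compare 28 vs 28: take 28 from left. Merged: [5, 8, 14, 17, 20, 26, 28]
Compare 29 vs 28: take 28 from right. Merged: [5, 8, 14, 17, 20, 26, 28, 28]
Compare 29 vs 34: take 29 from left. Merged: [5, 8, 14, 17, 20, 26, 28, 28, 29]
Append remaining from right: [34, 37]. Merged: [5, 8, 14, 17, 20, 26, 28, 28, 29, 34, 37]

Final merged array: [5, 8, 14, 17, 20, 26, 28, 28, 29, 34, 37]
Total comparisons: 9

The merged array is [5, 8, 14, 17, 20, 26, 28, 28, 29, 34, 37], requiring 9 comparisons. The merge step runs in O(n) time where n is the total number of elements.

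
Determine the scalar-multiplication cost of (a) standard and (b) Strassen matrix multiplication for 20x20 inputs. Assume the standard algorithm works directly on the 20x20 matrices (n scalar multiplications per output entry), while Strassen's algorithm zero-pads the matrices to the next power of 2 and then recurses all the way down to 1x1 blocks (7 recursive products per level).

Matrix multiplication for 20x20 matrices:

Strassen's algorithm requires power-of-2 dimensions. Pad 20x20 to 32x32 (next power of 2).

Standard algorithm: 20^3 = 8000 multiplications
Strassen's algorithm: 7^(log2(32)) = 7^5 = 16807 multiplications
Difference: 8000 - 16807 = -8807 (Strassen uses MORE here due to padding overhead — for small or just-over-power-of-2 n, padding can outweigh the per-level savings)

Standard: 8000 multiplications (20^3). Strassen: 16807 multiplications (7^5, after padding to 32x32). Strassen reduces 8 recursive multiplications to 7 at each level.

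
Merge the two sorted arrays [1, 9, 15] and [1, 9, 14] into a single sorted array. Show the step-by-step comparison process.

Merging process:

Compare 1 vs 1: take 1 from left. Merged: [1]
Compare 9 vs 1: take 1 from right. Merged: [1, 1]
Compare 9 vs 9: take 9 from left. Merged: [1, 1, 9]
Compare 15 vs 9: take 9 from right. Merged: [1, 1, 9, 9]
Compare 15 vs 14: take 14 from right. Merged: [1, 1, 9, 9, 14]
Append remaining from left: [15]. Merged: [1, 1, 9, 9, 14, 15]

Final merged array: [1, 1, 9, 9, 14, 15]
Total comparisons: 5

The merged array is [1, 1, 9, 9, 14, 15], requiring 5 comparisons. The merge step runs in O(n) time where n is the total number of elements.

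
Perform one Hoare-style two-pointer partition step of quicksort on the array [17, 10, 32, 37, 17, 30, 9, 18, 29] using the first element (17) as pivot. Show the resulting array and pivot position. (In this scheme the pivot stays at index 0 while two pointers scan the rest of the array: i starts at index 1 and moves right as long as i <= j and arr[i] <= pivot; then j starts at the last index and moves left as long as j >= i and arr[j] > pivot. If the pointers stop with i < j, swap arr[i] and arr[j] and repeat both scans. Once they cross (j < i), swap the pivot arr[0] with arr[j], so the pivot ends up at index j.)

Hoare-style two-pointer partition with pivot = 17:

Initial array: [17, 10, 32, 37, 17, 30, 9, 18, 29]

Pointers start at i = 1, j = 8.
i stops at index 2 (arr[2]=32 > 17), j stops at index 6 (arr[6]=9 <= 17): swap arr[2] and arr[6], array becomes [17, 10, 9, 37, 17, 30, 32, 18, 29]
i stops at index 3 (arr[3]=37 > 17), j stops at index 4 (arr[4]=17 <= 17): swap arr[3] and arr[4], array becomes [17, 10, 9, 17, 37, 30, 32, 18, 29]
i ends at 4, j ends at 3: the pointers have crossed (j < i), so scanning stops.

Swap pivot arr[0] with arr[3] to place pivot at position 3: [17, 10, 9, 17, 37, 30, 32, 18, 29]
Pivot position: 3

After partitioning with pivot 17, the array becomes [17, 10, 9, 17, 37, 30, 32, 18, 29]. The pivot is placed at index 3. All elements to the left of the pivot are <= 17, and all elements to the right are > 17.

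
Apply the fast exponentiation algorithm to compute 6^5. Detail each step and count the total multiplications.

Computing 6^5 by squaring (build up from 6^1; each line after the first costs one multiplication):

6^1 = 6
6^2 = (6^1)^2 = 6^2 = 36
6^4 = (6^2)^2 = 36^2 = 1296
6^5 = 6 * 6^4 = 6 * 1296 = 7776

Result: 7776
Multiplications needed: 3 (3 lines after 6^1)

6^5 = 7776. Using exponentiation by squaring, this requires 3 multiplications. The key idea: if the exponent is even, square the half-power; if odd, multiply by the base once.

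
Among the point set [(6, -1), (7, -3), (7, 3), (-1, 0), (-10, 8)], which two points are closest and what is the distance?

Computing all pairwise distances among 5 points:

d((6, -1), (7, -3)) = 2.2361 <-- minimum
d((6, -1), (7, 3)) = 4.1231
d((6, -1), (-1, 0)) = 7.0711
d((6, -1), (-10, 8)) = 18.3576
d((7, -3), (7, 3)) = 6.0
d((7, -3), (-1, 0)) = 8.544
d((7, -3), (-10, 8)) = 20.2485
d((7, 3), (-1, 0)) = 8.544
d((7, 3), (-10, 8)) = 17.72
d((-1, 0), (-10, 8)) = 12.0416

Closest pair: (6, -1) and (7, -3) with distance 2.2361

The closest pair is (6, -1) and (7, -3) with Euclidean distance 2.2361. For 5 points, brute-force pairwise comparison is shown above. For large n, the divide-and-conquer algorithm (sort by x, recurse on halves, check the dividing strip) achieves O(n log n).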